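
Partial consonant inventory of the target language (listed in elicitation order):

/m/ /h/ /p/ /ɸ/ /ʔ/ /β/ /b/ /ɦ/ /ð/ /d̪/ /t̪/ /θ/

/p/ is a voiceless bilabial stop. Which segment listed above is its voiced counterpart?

The voiced counterpart is a voiced bilabial stop — in this inventory, /b/.

/b/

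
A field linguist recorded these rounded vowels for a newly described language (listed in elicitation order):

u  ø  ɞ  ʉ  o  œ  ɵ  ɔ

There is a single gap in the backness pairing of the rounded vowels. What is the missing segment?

/y/

Front: /ø/ (high-mid), /œ/ (low-mid).
Central: /ʉ/ (high), /ɵ/ (high-mid), /ɞ/ (low-mid).
Back: /u/ (high), /o/ (high-mid), /ɔ/ (low-mid).
The high row has no front member, so the gap is the high front rounded vowel /y/.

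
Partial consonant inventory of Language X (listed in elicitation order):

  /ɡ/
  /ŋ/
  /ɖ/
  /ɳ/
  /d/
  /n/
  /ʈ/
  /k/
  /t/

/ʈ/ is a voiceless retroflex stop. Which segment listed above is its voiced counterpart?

/ɖ/

The voiced counterpart is a voiced retroflex stop — in this inventory, /ɖ/.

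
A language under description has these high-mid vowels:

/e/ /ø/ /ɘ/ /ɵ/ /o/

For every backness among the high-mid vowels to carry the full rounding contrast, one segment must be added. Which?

front: unrounded /e/, rounded /ø/.
central: unrounded /ɘ/, rounded /ɵ/.
back: unrounded —, rounded /o/.
The back row has no unrounded member, so the gap is the back unrounded vowel /ɤ/.

/ɤ/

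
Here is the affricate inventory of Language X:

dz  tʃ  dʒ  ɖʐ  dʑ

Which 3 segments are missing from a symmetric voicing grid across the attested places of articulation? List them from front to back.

place of articulation  voiceless  voiced  
alveolar          —         dz      
postalveolar      tʃ        dʒ      
retroflex         —         ɖʐ      
alveolo-palatal   —         dʑ      
Gaps, from front to back: alveolar lacks voiceless (/ts/); retroflex lacks voiceless (/ʈʂ/); alveolo-palatal lacks voiceless (/tɕ/).

/ts/, /ʈʂ/, /tɕ/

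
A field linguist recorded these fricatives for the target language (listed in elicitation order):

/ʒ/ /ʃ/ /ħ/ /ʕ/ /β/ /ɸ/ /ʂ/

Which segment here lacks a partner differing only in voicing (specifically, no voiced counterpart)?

/ʂ/

Bilabial: /ɸ/ ~ /β/
Postalveolar: /ʃ/ ~ /ʒ/
Pharyngeal: /ħ/ ~ /ʕ/
Retroflex: only /ʂ/ (voiceless); no voiced partner.
So /ʂ/ is the unpaired segment.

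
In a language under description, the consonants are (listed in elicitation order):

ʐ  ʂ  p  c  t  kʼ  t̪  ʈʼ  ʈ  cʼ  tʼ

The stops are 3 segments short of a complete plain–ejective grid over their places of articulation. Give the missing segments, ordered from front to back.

/pʼ/, /t̪ʼ/, /k/

place of articulation  plain     ejective
bilabial          p         —       
dental            t̪        —       
alveolar          t         tʼ      
retroflex         ʈ         ʈʼ      
palatal           c         cʼ      
velar             —         kʼ      
Gaps, from front to back: bilabial lacks ejective (/pʼ/); dental lacks ejective (/t̪ʼ/); velar lacks plain (/k/).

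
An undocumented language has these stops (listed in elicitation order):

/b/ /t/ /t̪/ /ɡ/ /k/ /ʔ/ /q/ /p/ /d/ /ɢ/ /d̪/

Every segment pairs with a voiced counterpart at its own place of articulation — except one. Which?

Bilabial: /p/ ~ /b/
Dental: /t̪/ ~ /d̪/
Alveolar: /t/ ~ /d/
Velar: /k/ ~ /ɡ/
Uvular: /q/ ~ /ɢ/
Glottal: only /ʔ/ (voiceless); no voiced partner.
So /ʔ/ is the unpaired segment.

/ʔ/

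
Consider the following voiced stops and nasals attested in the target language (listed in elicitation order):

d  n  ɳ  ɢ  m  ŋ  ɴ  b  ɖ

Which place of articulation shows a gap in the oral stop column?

velar

Oral stop: /b/ (bilabial), /d/ (alveolar), /ɖ/ (retroflex), /ɢ/ (uvular).
Nasal: /m/ (bilabial), /n/ (alveolar), /ɳ/ (retroflex), /ŋ/ (velar), /ɴ/ (uvular).
Every place of articulation has an oral stop member except velar, where /ɡ/ would be expected.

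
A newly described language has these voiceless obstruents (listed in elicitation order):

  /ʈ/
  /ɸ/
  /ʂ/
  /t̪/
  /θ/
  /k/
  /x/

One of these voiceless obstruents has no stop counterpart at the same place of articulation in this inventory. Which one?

/ɸ/

Dental: /t̪/ ~ /θ/
Retroflex: /ʈ/ ~ /ʂ/
Velar: /k/ ~ /x/
Bilabial: only /ɸ/ (fricative); no stop partner.
So /ɸ/ is the unpaired segment.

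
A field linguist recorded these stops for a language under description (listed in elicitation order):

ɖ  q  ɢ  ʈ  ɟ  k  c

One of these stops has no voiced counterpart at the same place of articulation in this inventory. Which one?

Retroflex: /ʈ/ ~ /ɖ/
Palatal: /c/ ~ /ɟ/
Uvular: /q/ ~ /ɢ/
Velar: only /k/ (voiceless); no voiced partner.
So /k/ is the unpaired segment.

/k/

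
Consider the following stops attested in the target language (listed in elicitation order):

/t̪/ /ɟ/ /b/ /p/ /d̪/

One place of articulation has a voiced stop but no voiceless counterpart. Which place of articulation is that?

bilabial: voiceless /p/, voiced /b/.
dental: voiceless /t̪/, voiced /d̪/.
palatal: voiceless —, voiced /ɟ/.
Every place of articulation has a voiceless member except palatal, where /c/ would be expected.

palatal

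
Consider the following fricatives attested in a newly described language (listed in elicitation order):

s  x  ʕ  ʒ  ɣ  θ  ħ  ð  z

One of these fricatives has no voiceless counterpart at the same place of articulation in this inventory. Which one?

/ʒ/

Dental: /θ/ ~ /ð/
Alveolar: /s/ ~ /z/
Velar: /x/ ~ /ɣ/
Pharyngeal: /ħ/ ~ /ʕ/
Postalveolar: only /ʒ/ (voiced); no voiceless partner.
So /ʒ/ is the unpaired segment.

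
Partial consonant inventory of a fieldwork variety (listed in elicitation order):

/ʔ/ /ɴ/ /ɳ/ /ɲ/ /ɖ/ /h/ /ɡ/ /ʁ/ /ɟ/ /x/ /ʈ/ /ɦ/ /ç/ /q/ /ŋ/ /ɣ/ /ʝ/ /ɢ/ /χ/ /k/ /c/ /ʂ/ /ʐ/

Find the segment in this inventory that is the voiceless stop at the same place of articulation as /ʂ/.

/ʂ/ is a voiceless retroflex fricative.
The voiceless stop at the same place is a voiceless retroflex stop — in this inventory, /ʈ/.

/ʈ/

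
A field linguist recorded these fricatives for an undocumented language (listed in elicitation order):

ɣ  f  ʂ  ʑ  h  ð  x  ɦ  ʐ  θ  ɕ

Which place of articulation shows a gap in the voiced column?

labiodental

place of articulation  voiceless  voiced  
labiodental       f         —       
dental            θ         ð       
retroflex         ʂ         ʐ       
alveolo-palatal   ɕ         ʑ       
velar             x         ɣ       
glottal           h         ɦ       
Every place of articulation has a voiced member except labiodental, where /v/ would be expected.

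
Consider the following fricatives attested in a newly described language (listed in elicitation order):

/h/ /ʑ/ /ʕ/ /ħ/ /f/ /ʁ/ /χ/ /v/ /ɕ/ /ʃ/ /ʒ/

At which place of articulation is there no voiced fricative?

Voiceless: /f/ (labiodental), /ʃ/ (postalveolar), /ɕ/ (alveolo-palatal), /χ/ (uvular), /ħ/ (pharyngeal), /h/ (glottal).
Voiced: /v/ (labiodental), /ʒ/ (postalveolar), /ʑ/ (alveolo-palatal), /ʁ/ (uvular), /ʕ/ (pharyngeal).
Every place of articulation has a voiced member except glottal, where /ɦ/ would be expected.

glottal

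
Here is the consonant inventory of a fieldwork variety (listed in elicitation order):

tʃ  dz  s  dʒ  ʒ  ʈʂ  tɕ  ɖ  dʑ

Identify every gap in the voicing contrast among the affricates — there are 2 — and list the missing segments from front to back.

/ts/, /ɖʐ/

place of articulation  voiceless  voiced  
alveolar          —         dz      
postalveolar      tʃ        dʒ      
retroflex         ʈʂ        —       
alveolo-palatal   tɕ        dʑ      
Gaps, from front to back: alveolar lacks voiceless (/ts/); retroflex lacks voiced (/ɖʐ/).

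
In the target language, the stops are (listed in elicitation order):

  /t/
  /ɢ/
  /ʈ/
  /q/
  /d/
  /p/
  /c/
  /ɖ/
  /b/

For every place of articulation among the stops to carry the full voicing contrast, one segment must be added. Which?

Voiceless: /p/ (bilabial), /t/ (alveolar), /ʈ/ (retroflex), /c/ (palatal), /q/ (uvular).
Voiced: /b/ (bilabial), /d/ (alveolar), /ɖ/ (retroflex), /ɢ/ (uvular).
The palatal row has no voiced member, so the gap is the voiced palatal stop /ɟ/.

/ɟ/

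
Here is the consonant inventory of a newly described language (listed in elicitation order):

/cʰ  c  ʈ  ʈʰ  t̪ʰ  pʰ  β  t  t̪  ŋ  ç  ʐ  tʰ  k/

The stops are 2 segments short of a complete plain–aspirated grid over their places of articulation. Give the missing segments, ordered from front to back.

/p/, /kʰ/

bilabial: plain —, aspirated /pʰ/.
dental: plain /t̪/, aspirated /t̪ʰ/.
alveolar: plain /t/, aspirated /tʰ/.
retroflex: plain /ʈ/, aspirated /ʈʰ/.
palatal: plain /c/, aspirated /cʰ/.
velar: plain /k/, aspirated —.
Gaps, from front to back: bilabial lacks plain (/p/); velar lacks aspirated (/kʰ/).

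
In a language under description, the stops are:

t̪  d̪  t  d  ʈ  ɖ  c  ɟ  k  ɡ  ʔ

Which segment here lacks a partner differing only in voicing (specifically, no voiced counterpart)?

/ʔ/

Dental: /t̪/ ~ /d̪/
Alveolar: /t/ ~ /d/
Retroflex: /ʈ/ ~ /ɖ/
Palatal: /c/ ~ /ɟ/
Velar: /k/ ~ /ɡ/
Glottal: only /ʔ/ (voiceless); no voiced partner.
So /ʔ/ is the unpaired segment.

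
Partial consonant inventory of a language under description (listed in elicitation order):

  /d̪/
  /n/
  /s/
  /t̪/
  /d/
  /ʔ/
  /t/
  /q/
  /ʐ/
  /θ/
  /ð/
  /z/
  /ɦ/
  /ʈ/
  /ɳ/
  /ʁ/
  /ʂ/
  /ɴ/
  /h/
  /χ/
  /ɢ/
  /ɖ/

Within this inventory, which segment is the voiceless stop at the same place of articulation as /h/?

/h/ is a voiceless glottal fricative.
The voiceless stop at the same place is a voiceless glottal stop — in this inventory, /ʔ/.

/ʔ/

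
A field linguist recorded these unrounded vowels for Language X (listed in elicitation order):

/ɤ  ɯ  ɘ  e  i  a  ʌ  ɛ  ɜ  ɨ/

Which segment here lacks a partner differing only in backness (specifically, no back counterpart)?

/a/

High: /i/ ~ /ɨ/ ~ /ɯ/
High-mid: /e/ ~ /ɘ/ ~ /ɤ/
Low-mid: /ɛ/ ~ /ɜ/ ~ /ʌ/
Low: only /a/ (front); no back partner.
So /a/ is the unpaired segment.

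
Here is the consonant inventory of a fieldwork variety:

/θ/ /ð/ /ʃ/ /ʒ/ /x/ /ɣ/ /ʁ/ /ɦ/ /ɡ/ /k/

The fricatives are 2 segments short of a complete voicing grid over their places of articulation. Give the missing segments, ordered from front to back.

dental: voiceless /θ/, voiced /ð/.
postalveolar: voiceless /ʃ/, voiced /ʒ/.
velar: voiceless /x/, voiced /ɣ/.
uvular: voiceless —, voiced /ʁ/.
glottal: voiceless —, voiced /ɦ/.
Gaps, from front to back: uvular lacks voiceless (/χ/); glottal lacks voiceless (/h/).

/χ/, /h/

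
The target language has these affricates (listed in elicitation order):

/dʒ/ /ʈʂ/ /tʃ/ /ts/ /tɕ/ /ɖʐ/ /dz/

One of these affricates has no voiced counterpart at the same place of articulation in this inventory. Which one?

/tɕ/

Alveolar: /ts/ ~ /dz/
Postalveolar: /tʃ/ ~ /dʒ/
Retroflex: /ʈʂ/ ~ /ɖʐ/
Alveolo-palatal: only /tɕ/ (voiceless); no voiced partner.
So /tɕ/ is the unpaired segment.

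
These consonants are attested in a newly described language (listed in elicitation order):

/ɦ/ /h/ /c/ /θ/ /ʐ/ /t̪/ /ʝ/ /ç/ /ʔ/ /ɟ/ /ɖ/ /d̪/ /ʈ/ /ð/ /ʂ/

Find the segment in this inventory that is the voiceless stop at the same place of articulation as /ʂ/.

/ʈ/

/ʂ/ is a voiceless retroflex fricative.
The voiceless stop at the same place is a voiceless retroflex stop — in this inventory, /ʈ/.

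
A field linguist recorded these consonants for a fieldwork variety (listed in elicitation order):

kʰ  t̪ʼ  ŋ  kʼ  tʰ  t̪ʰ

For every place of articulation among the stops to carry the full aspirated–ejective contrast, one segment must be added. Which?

/tʼ/

dental: aspirated /t̪ʰ/, ejective /t̪ʼ/.
alveolar: aspirated /tʰ/, ejective —.
velar: aspirated /kʰ/, ejective /kʼ/.
The alveolar row has no ejective member, so the gap is the ejective alveolar stop /tʼ/.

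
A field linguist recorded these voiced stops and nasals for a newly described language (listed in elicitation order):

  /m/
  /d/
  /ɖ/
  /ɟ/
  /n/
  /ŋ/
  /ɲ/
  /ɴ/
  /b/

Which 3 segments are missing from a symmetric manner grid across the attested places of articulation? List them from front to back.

Oral stop: /b/ (bilabial), /d/ (alveolar), /ɖ/ (retroflex), /ɟ/ (palatal).
Nasal: /m/ (bilabial), /n/ (alveolar), /ɲ/ (palatal), /ŋ/ (velar), /ɴ/ (uvular).
Gaps, from front to back: retroflex lacks nasal (/ɳ/); velar lacks oral stop (/ɡ/); uvular lacks oral stop (/ɢ/).

/ɳ/, /ɡ/, /ɢ/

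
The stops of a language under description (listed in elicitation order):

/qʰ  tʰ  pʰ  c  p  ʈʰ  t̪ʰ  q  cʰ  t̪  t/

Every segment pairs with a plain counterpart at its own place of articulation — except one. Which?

Bilabial: /p/ ~ /pʰ/
Dental: /t̪/ ~ /t̪ʰ/
Alveolar: /t/ ~ /tʰ/
Palatal: /c/ ~ /cʰ/
Uvular: /q/ ~ /qʰ/
Retroflex: only /ʈʰ/ (aspirated); no plain partner.
So /ʈʰ/ is the unpaired segment.

/ʈʰ/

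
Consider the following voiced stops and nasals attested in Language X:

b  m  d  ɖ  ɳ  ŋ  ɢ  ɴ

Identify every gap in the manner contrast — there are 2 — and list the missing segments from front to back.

Oral stop: /b/ (bilabial), /d/ (alveolar), /ɖ/ (retroflex), /ɢ/ (uvular).
Nasal: /m/ (bilabial), /ɳ/ (retroflex), /ŋ/ (velar), /ɴ/ (uvular).
Gaps, from front to back: alveolar lacks nasal (/n/); velar lacks oral stop (/ɡ/).

/n/, /ɡ/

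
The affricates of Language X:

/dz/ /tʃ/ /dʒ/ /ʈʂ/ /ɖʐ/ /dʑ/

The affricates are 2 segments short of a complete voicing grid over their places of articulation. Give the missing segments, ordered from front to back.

alveolar: voiceless —, voiced /dz/.
postalveolar: voiceless /tʃ/, voiced /dʒ/.
retroflex: voiceless /ʈʂ/, voiced /ɖʐ/.
alveolo-palatal: voiceless —, voiced /dʑ/.
Gaps, from front to back: alveolar lacks voiceless (/ts/); alveolo-palatal lacks voiceless (/tɕ/).

/ts/, /tɕ/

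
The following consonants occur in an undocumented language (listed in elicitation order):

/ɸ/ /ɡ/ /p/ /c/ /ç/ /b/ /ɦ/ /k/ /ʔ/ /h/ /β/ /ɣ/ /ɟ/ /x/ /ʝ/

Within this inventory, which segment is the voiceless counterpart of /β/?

/β/ is a voiced bilabial fricative.
The voiceless counterpart is a voiceless bilabial fricative — in this inventory, /ɸ/.

/ɸ/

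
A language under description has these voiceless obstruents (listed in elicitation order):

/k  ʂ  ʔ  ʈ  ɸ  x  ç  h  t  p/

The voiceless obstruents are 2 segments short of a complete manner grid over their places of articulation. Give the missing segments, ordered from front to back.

/s/, /c/

bilabial: stop /p/, fricative /ɸ/.
alveolar: stop /t/, fricative —.
retroflex: stop /ʈ/, fricative /ʂ/.
palatal: stop —, fricative /ç/.
velar: stop /k/, fricative /x/.
glottal: stop /ʔ/, fricative /h/.
Gaps, from front to back: alveolar lacks fricative (/s/); palatal lacks stop (/c/).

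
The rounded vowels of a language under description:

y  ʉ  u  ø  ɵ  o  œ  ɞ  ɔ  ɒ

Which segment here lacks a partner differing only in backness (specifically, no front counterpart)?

High: /y/ ~ /ʉ/ ~ /u/
High-mid: /ø/ ~ /ɵ/ ~ /o/
Low-mid: /œ/ ~ /ɞ/ ~ /ɔ/
Low: only /ɒ/ (back); no front partner.
So /ɒ/ is the unpaired segment.

/ɒ/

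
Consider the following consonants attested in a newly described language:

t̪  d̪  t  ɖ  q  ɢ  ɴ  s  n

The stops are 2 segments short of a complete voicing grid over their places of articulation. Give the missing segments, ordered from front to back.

place of articulation  voiceless  voiced  
dental            t̪        d̪      
alveolar          t         —       
retroflex         —         ɖ       
uvular            q         ɢ       
Gaps, from front to back: alveolar lacks voiced (/d/); retroflex lacks voiceless (/ʈ/).

/d/, /ʈ/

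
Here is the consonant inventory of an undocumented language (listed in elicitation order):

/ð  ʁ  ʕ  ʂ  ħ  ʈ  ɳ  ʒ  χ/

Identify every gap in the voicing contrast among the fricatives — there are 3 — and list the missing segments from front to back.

/θ/, /ʃ/, /ʐ/

dental: voiceless —, voiced /ð/.
postalveolar: voiceless —, voiced /ʒ/.
retroflex: voiceless /ʂ/, voiced —.
uvular: voiceless /χ/, voiced /ʁ/.
pharyngeal: voiceless /ħ/, voiced /ʕ/.
Gaps, from front to back: dental lacks voiceless (/θ/); postalveolar lacks voiceless (/ʃ/); retroflex lacks voiced (/ʐ/).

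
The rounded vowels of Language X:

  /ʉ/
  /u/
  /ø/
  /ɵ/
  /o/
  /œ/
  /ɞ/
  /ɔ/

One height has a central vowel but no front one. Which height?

high

high: front —, central /ʉ/, back /u/.
high-mid: front /ø/, central /ɵ/, back /o/.
low-mid: front /œ/, central /ɞ/, back /ɔ/.
Every height has a front member except high, where /y/ would be expected.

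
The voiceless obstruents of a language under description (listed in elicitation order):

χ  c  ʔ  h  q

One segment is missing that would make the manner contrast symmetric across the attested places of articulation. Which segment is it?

place of articulation  stop      fricative
palatal           c         —       
uvular            q         χ       
glottal           ʔ         h       
The palatal row has no fricative member, so the gap is the palatal fricative /ç/.

/ç/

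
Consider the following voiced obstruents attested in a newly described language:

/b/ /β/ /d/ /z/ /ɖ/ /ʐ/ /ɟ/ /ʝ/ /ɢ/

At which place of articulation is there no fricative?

uvular

place of articulation  stop      fricative
bilabial          b         β       
alveolar          d         z       
retroflex         ɖ         ʐ       
palatal           ɟ         ʝ       
uvular            ɢ         —       
Every place of articulation has a fricative member except uvular, where /ʁ/ would be expected.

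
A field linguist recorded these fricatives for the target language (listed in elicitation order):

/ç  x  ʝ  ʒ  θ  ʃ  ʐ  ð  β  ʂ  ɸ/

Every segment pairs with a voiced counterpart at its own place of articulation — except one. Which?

/x/

Bilabial: /ɸ/ ~ /β/
Dental: /θ/ ~ /ð/
Postalveolar: /ʃ/ ~ /ʒ/
Retroflex: /ʂ/ ~ /ʐ/
Palatal: /ç/ ~ /ʝ/
Velar: only /x/ (voiceless); no voiced partner.
So /x/ is the unpaired segment.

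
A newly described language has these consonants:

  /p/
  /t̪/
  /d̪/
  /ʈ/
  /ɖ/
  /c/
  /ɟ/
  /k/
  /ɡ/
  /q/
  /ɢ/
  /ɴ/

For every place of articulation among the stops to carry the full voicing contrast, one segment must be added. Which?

bilabial: voiceless /p/, voiced —.
dental: voiceless /t̪/, voiced /d̪/.
retroflex: voiceless /ʈ/, voiced /ɖ/.
palatal: voiceless /c/, voiced /ɟ/.
velar: voiceless /k/, voiced /ɡ/.
uvular: voiceless /q/, voiced /ɢ/.
The bilabial row has no voiced member, so the gap is the voiced bilabial stop /b/.

/b/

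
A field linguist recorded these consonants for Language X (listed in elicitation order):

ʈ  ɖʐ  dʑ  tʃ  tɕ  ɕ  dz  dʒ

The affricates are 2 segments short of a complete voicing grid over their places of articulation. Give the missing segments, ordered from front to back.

/ts/, /ʈʂ/

alveolar: voiceless —, voiced /dz/.
postalveolar: voiceless /tʃ/, voiced /dʒ/.
retroflex: voiceless —, voiced /ɖʐ/.
alveolo-palatal: voiceless /tɕ/, voiced /dʑ/.
Gaps, from front to back: alveolar lacks voiceless (/ts/); retroflex lacks voiceless (/ʈʂ/).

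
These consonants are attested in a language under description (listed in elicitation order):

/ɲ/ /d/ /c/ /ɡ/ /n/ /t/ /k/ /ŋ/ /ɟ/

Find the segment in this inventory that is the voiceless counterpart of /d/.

/d/ is a voiced alveolar stop.
The voiceless counterpart is a voiceless alveolar stop — in this inventory, /t/.

/t/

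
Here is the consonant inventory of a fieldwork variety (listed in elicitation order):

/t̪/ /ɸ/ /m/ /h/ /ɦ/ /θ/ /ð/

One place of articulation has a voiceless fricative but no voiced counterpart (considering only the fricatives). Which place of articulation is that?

place of articulation  voiceless  voiced  
bilabial          ɸ         —       
dental            θ         ð       
glottal           h         ɦ       
Every place of articulation has a voiced member except bilabial, where /β/ would be expected.

bilabial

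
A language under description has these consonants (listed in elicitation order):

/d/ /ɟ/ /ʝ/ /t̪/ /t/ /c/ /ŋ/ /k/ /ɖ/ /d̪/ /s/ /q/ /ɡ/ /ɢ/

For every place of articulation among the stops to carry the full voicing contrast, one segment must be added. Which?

/ʈ/

Voiceless: /t̪/ (dental), /t/ (alveolar), /c/ (palatal), /k/ (velar), /q/ (uvular).
Voiced: /d̪/ (dental), /d/ (alveolar), /ɖ/ (retroflex), /ɟ/ (palatal), /ɡ/ (velar), /ɢ/ (uvular).
The retroflex row has no voiceless member, so the gap is the voiceless retroflex stop /ʈ/.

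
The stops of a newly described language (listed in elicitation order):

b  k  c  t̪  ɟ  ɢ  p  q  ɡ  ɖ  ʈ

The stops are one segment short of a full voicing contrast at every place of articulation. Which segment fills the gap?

place of articulation  voiceless  voiced  
bilabial          p         b       
dental            t̪        —       
retroflex         ʈ         ɖ       
palatal           c         ɟ       
velar             k         ɡ       
uvular            q         ɢ       
The dental row has no voiced member, so the gap is the voiced dental stop /d̪/.

/d̪/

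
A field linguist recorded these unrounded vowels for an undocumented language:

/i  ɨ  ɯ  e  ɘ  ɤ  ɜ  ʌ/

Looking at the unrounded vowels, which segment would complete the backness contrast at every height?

Front: /i/ (high), /e/ (high-mid).
Central: /ɨ/ (high), /ɘ/ (high-mid), /ɜ/ (low-mid).
Back: /ɯ/ (high), /ɤ/ (high-mid), /ʌ/ (low-mid).
The low-mid row has no front member, so the gap is the low-mid front unrounded vowel /ɛ/.

/ɛ/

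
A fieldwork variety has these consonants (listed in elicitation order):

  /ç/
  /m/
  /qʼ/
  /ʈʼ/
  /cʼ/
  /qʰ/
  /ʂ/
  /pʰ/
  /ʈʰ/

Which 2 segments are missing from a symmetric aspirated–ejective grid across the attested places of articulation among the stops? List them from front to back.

/pʼ/, /cʰ/

bilabial: aspirated /pʰ/, ejective —.
retroflex: aspirated /ʈʰ/, ejective /ʈʼ/.
palatal: aspirated —, ejective /cʼ/.
uvular: aspirated /qʰ/, ejective /qʼ/.
Gaps, from front to back: bilabial lacks ejective (/pʼ/); palatal lacks aspirated (/cʰ/).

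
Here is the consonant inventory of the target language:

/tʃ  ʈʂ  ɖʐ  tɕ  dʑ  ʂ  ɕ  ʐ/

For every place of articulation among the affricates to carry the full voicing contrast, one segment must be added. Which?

/dʒ/

place of articulation  voiceless  voiced  
postalveolar      tʃ        —       
retroflex         ʈʂ        ɖʐ      
alveolo-palatal   tɕ        dʑ      
The postalveolar row has no voiced member, so the gap is the voiced postalveolar affricate /dʒ/.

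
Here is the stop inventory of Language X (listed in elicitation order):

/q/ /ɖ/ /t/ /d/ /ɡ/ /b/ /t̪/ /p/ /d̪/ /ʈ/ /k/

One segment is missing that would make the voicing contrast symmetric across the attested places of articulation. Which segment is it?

/ɢ/

bilabial: voiceless /p/, voiced /b/.
dental: voiceless /t̪/, voiced /d̪/.
alveolar: voiceless /t/, voiced /d/.
retroflex: voiceless /ʈ/, voiced /ɖ/.
velar: voiceless /k/, voiced /ɡ/.
uvular: voiceless /q/, voiced —.
The uvular row has no voiced member, so the gap is the voiced uvular stop /ɢ/.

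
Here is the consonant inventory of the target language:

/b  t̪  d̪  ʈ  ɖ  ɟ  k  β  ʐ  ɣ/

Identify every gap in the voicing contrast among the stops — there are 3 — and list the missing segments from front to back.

/p/, /c/, /ɡ/

Voiceless: /t̪/ (dental), /ʈ/ (retroflex), /k/ (velar).
Voiced: /b/ (bilabial), /d̪/ (dental), /ɖ/ (retroflex), /ɟ/ (palatal).
Gaps, from front to back: bilabial lacks voiceless (/p/); palatal lacks voiceless (/c/); velar lacks voiced (/ɡ/).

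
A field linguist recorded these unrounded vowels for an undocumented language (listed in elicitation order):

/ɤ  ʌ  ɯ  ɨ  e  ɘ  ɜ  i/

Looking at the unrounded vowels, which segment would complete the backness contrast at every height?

high: front /i/, central /ɨ/, back /ɯ/.
high-mid: front /e/, central /ɘ/, back /ɤ/.
low-mid: front —, central /ɜ/, back /ʌ/.
The low-mid row has no front member, so the gap is the low-mid front unrounded vowel /ɛ/.

/ɛ/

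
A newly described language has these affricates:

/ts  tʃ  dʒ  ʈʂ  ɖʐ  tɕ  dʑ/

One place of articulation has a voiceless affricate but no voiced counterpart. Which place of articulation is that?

alveolar: voiceless /ts/, voiced —.
postalveolar: voiceless /tʃ/, voiced /dʒ/.
retroflex: voiceless /ʈʂ/, voiced /ɖʐ/.
alveolo-palatal: voiceless /tɕ/, voiced /dʑ/.
Every place of articulation has a voiced member except alveolar, where /dz/ would be expected.

alveolar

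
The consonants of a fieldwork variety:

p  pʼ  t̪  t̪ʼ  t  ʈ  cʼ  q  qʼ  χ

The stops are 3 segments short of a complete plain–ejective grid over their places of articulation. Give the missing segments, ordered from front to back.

/tʼ/, /ʈʼ/, /c/

place of articulation  plain     ejective
bilabial          p         pʼ      
dental            t̪        t̪ʼ     
alveolar          t         —       
retroflex         ʈ         —       
palatal           —         cʼ      
uvular            q         qʼ      
Gaps, from front to back: alveolar lacks ejective (/tʼ/); retroflex lacks ejective (/ʈʼ/); palatal lacks plain (/c/).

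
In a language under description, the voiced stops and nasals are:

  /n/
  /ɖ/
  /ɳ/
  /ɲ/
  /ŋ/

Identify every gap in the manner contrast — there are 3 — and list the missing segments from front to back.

place of articulation  oral stop  nasal   
alveolar          —         n       
retroflex         ɖ         ɳ       
palatal           —         ɲ       
velar             —         ŋ       
Gaps, from front to back: alveolar lacks oral stop (/d/); palatal lacks oral stop (/ɟ/); velar lacks oral stop (/ɡ/).

/d/, /ɟ/, /ɡ/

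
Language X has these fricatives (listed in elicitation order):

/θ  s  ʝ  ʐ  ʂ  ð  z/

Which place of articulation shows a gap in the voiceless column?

palatal

place of articulation  voiceless  voiced  
dental            θ         ð       
alveolar          s         z       
retroflex         ʂ         ʐ       
palatal           —         ʝ       
Every place of articulation has a voiceless member except palatal, where /ç/ would be expected.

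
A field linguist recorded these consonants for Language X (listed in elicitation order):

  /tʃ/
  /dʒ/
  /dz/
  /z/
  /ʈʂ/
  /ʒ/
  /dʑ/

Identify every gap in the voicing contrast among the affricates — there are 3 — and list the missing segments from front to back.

place of articulation  voiceless  voiced  
alveolar          —         dz      
postalveolar      tʃ        dʒ      
retroflex         ʈʂ        —       
alveolo-palatal   —         dʑ      
Gaps, from front to back: alveolar lacks voiceless (/ts/); retroflex lacks voiced (/ɖʐ/); alveolo-palatal lacks voiceless (/tɕ/).

/ts/, /ɖʐ/, /tɕ/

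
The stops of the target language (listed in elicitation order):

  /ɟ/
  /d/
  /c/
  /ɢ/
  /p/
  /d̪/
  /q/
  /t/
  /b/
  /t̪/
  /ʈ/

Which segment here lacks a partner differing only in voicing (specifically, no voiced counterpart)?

/ʈ/

Bilabial: /p/ ~ /b/
Dental: /t̪/ ~ /d̪/
Alveolar: /t/ ~ /d/
Palatal: /c/ ~ /ɟ/
Uvular: /q/ ~ /ɢ/
Retroflex: only /ʈ/ (voiceless); no voiced partner.
So /ʈ/ is the unpaired segment.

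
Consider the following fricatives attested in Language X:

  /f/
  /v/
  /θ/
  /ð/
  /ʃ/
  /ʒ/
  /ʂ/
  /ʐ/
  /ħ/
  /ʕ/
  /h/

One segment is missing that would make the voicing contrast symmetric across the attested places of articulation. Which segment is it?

Voiceless: /f/ (labiodental), /θ/ (dental), /ʃ/ (postalveolar), /ʂ/ (retroflex), /ħ/ (pharyngeal), /h/ (glottal).
Voiced: /v/ (labiodental), /ð/ (dental), /ʒ/ (postalveolar), /ʐ/ (retroflex), /ʕ/ (pharyngeal).
The glottal row has no voiced member, so the gap is the voiced glottal fricative /ɦ/.

/ɦ/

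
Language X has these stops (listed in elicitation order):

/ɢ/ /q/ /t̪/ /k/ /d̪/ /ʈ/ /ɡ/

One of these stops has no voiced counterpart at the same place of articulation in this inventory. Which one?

/ʈ/

Dental: /t̪/ ~ /d̪/
Velar: /k/ ~ /ɡ/
Uvular: /q/ ~ /ɢ/
Retroflex: only /ʈ/ (voiceless); no voiced partner.
So /ʈ/ is the unpaired segment.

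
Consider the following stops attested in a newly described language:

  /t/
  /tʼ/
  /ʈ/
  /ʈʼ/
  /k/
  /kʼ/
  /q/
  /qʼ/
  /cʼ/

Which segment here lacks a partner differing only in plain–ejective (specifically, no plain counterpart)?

Alveolar: /t/ ~ /tʼ/
Retroflex: /ʈ/ ~ /ʈʼ/
Velar: /k/ ~ /kʼ/
Uvular: /q/ ~ /qʼ/
Palatal: only /cʼ/ (ejective); no plain partner.
So /cʼ/ is the unpaired segment.

/cʼ/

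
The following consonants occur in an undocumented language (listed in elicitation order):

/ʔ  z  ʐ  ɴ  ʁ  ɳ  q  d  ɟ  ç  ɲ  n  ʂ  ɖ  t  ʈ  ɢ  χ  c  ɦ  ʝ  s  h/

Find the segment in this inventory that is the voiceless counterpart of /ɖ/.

/ʈ/

/ɖ/ is a voiced retroflex stop.
The voiceless counterpart is a voiceless retroflex stop — in this inventory, /ʈ/.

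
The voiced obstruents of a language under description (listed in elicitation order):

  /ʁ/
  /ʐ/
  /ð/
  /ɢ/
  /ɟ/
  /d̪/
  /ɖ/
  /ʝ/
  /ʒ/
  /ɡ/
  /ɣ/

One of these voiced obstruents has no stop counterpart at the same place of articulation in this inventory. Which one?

Dental: /d̪/ ~ /ð/
Retroflex: /ɖ/ ~ /ʐ/
Palatal: /ɟ/ ~ /ʝ/
Velar: /ɡ/ ~ /ɣ/
Uvular: /ɢ/ ~ /ʁ/
Postalveolar: only /ʒ/ (fricative); no stop partner.
So /ʒ/ is the unpaired segment.

/ʒ/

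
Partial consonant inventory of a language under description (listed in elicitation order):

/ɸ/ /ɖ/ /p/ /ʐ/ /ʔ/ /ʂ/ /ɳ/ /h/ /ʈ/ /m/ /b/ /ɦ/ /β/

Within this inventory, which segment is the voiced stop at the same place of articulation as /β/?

/β/ is a voiced bilabial fricative.
The voiced stop at the same place is a voiced bilabial stop — in this inventory, /b/.

/b/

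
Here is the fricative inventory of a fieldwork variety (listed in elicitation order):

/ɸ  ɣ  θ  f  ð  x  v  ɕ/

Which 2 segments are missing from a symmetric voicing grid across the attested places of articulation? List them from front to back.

bilabial: voiceless /ɸ/, voiced —.
labiodental: voiceless /f/, voiced /v/.
dental: voiceless /θ/, voiced /ð/.
alveolo-palatal: voiceless /ɕ/, voiced —.
velar: voiceless /x/, voiced /ɣ/.
Gaps, from front to back: bilabial lacks voiced (/β/); alveolo-palatal lacks voiced (/ʑ/).

/β/, /ʑ/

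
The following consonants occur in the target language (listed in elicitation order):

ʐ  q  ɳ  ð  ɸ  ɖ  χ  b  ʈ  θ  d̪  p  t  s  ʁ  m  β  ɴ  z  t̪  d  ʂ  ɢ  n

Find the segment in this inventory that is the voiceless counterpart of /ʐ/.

/ʂ/

/ʐ/ is a voiced retroflex fricative.
The voiceless counterpart is a voiceless retroflex fricative — in this inventory, /ʂ/.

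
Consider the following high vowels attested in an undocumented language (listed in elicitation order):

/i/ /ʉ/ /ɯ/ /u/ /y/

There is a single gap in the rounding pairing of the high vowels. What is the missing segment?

backness          unrounded  rounded 
front             i         y       
central           —         ʉ       
back              ɯ         u       
The central row has no unrounded member, so the gap is the central unrounded vowel /ɨ/.

/ɨ/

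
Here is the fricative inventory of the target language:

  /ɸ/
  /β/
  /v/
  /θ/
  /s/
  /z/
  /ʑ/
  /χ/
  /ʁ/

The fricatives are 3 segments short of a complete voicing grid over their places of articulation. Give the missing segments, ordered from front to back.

place of articulation  voiceless  voiced  
bilabial          ɸ         β       
labiodental       —         v       
dental            θ         —       
alveolar          s         z       
alveolo-palatal   —         ʑ       
uvular            χ         ʁ       
Gaps, from front to back: labiodental lacks voiceless (/f/); dental lacks voiced (/ð/); alveolo-palatal lacks voiceless (/ɕ/).

/f/, /ð/, /ɕ/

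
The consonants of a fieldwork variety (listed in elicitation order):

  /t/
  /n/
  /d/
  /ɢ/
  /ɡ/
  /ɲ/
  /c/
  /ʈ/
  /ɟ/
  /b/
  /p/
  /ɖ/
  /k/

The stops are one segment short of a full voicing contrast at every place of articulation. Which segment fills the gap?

place of articulation  voiceless  voiced  
bilabial          p         b       
alveolar          t         d       
retroflex         ʈ         ɖ       
palatal           c         ɟ       
velar             k         ɡ       
uvular            —         ɢ       
The uvular row has no voiceless member, so the gap is the voiceless uvular stop /q/.

/q/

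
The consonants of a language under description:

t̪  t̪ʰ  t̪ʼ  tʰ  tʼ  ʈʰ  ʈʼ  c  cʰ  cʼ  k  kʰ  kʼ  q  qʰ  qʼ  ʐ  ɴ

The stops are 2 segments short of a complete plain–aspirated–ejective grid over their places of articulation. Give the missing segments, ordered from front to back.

Plain: /t̪/ (dental), /c/ (palatal), /k/ (velar), /q/ (uvular).
Aspirated: /t̪ʰ/ (dental), /tʰ/ (alveolar), /ʈʰ/ (retroflex), /cʰ/ (palatal), /kʰ/ (velar), /qʰ/ (uvular).
Ejective: /t̪ʼ/ (dental), /tʼ/ (alveolar), /ʈʼ/ (retroflex), /cʼ/ (palatal), /kʼ/ (velar), /qʼ/ (uvular).
Gaps, from front to back: alveolar lacks plain (/t/); retroflex lacks plain (/ʈ/).

/t/, /ʈ/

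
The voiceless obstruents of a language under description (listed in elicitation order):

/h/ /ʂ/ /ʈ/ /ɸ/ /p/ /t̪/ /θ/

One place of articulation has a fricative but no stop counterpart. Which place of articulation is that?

bilabial: stop /p/, fricative /ɸ/.
dental: stop /t̪/, fricative /θ/.
retroflex: stop /ʈ/, fricative /ʂ/.
glottal: stop —, fricative /h/.
Every place of articulation has a stop member except glottal, where /ʔ/ would be expected.

glottal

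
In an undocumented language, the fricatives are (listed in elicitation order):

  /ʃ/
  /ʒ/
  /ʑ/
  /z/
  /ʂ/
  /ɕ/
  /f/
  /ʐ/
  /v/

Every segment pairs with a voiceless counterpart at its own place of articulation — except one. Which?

/z/

Labiodental: /f/ ~ /v/
Postalveolar: /ʃ/ ~ /ʒ/
Retroflex: /ʂ/ ~ /ʐ/
Alveolo-palatal: /ɕ/ ~ /ʑ/
Alveolar: only /z/ (voiced); no voiceless partner.
So /z/ is the unpaired segment.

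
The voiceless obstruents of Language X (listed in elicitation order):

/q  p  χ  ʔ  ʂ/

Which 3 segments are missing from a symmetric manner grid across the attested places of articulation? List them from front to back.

bilabial: stop /p/, fricative —.
retroflex: stop —, fricative /ʂ/.
uvular: stop /q/, fricative /χ/.
glottal: stop /ʔ/, fricative —.
Gaps, from front to back: bilabial lacks fricative (/ɸ/); retroflex lacks stop (/ʈ/); glottal lacks fricative (/h/).

/ɸ/, /ʈ/, /h/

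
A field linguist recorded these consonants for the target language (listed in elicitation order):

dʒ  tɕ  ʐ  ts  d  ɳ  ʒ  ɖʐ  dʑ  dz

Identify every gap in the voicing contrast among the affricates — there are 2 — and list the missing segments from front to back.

Voiceless: /ts/ (alveolar), /tɕ/ (alveolo-palatal).
Voiced: /dz/ (alveolar), /dʒ/ (postalveolar), /ɖʐ/ (retroflex), /dʑ/ (alveolo-palatal).
Gaps, from front to back: postalveolar lacks voiceless (/tʃ/); retroflex lacks voiceless (/ʈʂ/).

/tʃ/, /ʈʂ/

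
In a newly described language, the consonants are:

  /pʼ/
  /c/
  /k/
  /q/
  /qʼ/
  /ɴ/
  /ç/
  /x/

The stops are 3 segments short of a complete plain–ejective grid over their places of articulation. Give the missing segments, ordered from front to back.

bilabial: plain —, ejective /pʼ/.
palatal: plain /c/, ejective —.
velar: plain /k/, ejective —.
uvular: plain /q/, ejective /qʼ/.
Gaps, from front to back: bilabial lacks plain (/p/); palatal lacks ejective (/cʼ/); velar lacks ejective (/kʼ/).

/p/, /cʼ/, /kʼ/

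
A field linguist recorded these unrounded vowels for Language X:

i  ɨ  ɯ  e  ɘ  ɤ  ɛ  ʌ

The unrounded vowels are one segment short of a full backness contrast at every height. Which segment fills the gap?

Front: /i/ (high), /e/ (high-mid), /ɛ/ (low-mid).
Central: /ɨ/ (high), /ɘ/ (high-mid).
Back: /ɯ/ (high), /ɤ/ (high-mid), /ʌ/ (low-mid).
The low-mid row has no central member, so the gap is the low-mid central unrounded vowel /ɜ/.

/ɜ/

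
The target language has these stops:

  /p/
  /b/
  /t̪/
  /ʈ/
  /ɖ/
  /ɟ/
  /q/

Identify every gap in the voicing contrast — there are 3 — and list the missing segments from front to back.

/d̪/, /c/, /ɢ/

Voiceless: /p/ (bilabial), /t̪/ (dental), /ʈ/ (retroflex), /q/ (uvular).
Voiced: /b/ (bilabial), /ɖ/ (retroflex), /ɟ/ (palatal).
Gaps, from front to back: dental lacks voiced (/d̪/); palatal lacks voiceless (/c/); uvular lacks voiced (/ɢ/).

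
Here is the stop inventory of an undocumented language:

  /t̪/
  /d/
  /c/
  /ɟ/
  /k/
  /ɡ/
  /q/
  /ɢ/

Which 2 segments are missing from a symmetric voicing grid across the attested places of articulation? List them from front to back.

Voiceless: /t̪/ (dental), /c/ (palatal), /k/ (velar), /q/ (uvular).
Voiced: /d/ (alveolar), /ɟ/ (palatal), /ɡ/ (velar), /ɢ/ (uvular).
Gaps, from front to back: dental lacks voiced (/d̪/); alveolar lacks voiceless (/t/).

/d̪/, /t/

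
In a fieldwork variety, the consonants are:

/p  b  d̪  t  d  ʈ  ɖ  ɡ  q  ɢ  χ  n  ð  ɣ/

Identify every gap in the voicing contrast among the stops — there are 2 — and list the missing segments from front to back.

bilabial: voiceless /p/, voiced /b/.
dental: voiceless —, voiced /d̪/.
alveolar: voiceless /t/, voiced /d/.
retroflex: voiceless /ʈ/, voiced /ɖ/.
velar: voiceless —, voiced /ɡ/.
uvular: voiceless /q/, voiced /ɢ/.
Gaps, from front to back: dental lacks voiceless (/t̪/); velar lacks voiceless (/k/).

/t̪/, /k/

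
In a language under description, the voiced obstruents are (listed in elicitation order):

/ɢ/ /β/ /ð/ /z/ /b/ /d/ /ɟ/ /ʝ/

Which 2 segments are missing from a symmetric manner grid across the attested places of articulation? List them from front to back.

/d̪/, /ʁ/

bilabial: stop /b/, fricative /β/.
dental: stop —, fricative /ð/.
alveolar: stop /d/, fricative /z/.
palatal: stop /ɟ/, fricative /ʝ/.
uvular: stop /ɢ/, fricative —.
Gaps, from front to back: dental lacks stop (/d̪/); uvular lacks fricative (/ʁ/).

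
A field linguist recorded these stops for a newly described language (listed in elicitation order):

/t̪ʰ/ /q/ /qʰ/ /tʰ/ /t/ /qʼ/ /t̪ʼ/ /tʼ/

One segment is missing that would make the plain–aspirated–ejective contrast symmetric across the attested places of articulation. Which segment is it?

place of articulation  plain     aspirated  ejective
dental            —         t̪ʰ       t̪ʼ     
alveolar          t         tʰ        tʼ      
uvular            q         qʰ        qʼ      
The dental row has no plain member, so the gap is the plain dental stop /t̪/.

/t̪/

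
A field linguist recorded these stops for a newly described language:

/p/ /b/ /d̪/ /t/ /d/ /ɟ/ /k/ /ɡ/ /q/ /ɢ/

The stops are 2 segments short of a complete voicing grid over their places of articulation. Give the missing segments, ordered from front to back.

/t̪/, /c/

Voiceless: /p/ (bilabial), /t/ (alveolar), /k/ (velar), /q/ (uvular).
Voiced: /b/ (bilabial), /d̪/ (dental), /d/ (alveolar), /ɟ/ (palatal), /ɡ/ (velar), /ɢ/ (uvular).
Gaps, from front to back: dental lacks voiceless (/t̪/); palatal lacks voiceless (/c/).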